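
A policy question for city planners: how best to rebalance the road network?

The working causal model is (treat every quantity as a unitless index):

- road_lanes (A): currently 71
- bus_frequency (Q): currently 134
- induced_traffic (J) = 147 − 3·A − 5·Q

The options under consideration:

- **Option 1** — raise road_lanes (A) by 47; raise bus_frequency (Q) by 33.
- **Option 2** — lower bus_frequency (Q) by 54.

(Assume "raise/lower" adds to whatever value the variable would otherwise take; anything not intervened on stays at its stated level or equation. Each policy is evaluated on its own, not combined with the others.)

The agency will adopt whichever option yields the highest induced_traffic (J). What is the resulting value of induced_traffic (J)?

-466

Option 1 (A + 47, Q + 33):
  A = 71 + 47 = 118
  Q = 134 + 33 = 167
  J = 147 − 3·118 − 5·167 = -1042
Option 2 (Q − 54):
  A = 71
  Q = 134 − 54 = 80
  J = 147 − 3·71 − 5·80 = -466
Comparing — Option 1: J=-1042, Option 2: J=-466. Highest is -466 (Option 2).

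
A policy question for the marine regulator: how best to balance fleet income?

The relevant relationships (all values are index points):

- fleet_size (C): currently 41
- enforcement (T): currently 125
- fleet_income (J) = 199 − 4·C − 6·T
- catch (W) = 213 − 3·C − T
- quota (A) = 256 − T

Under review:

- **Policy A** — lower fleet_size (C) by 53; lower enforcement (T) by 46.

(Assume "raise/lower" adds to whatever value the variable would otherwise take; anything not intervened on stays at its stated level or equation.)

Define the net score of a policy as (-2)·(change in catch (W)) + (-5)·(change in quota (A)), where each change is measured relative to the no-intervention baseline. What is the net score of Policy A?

-640

Baseline:
  C = 41
  T = 125
  W = 213 − 3·41 − 125 = -35
  A = 256 − 125 = 131
Policy A (C − 53, T − 46):
  C = 41 − 53 = -12
  T = 125 − 46 = 79
  W = 213 − 3·(-12) − 79 = 170
  A = 256 − 79 = 177
ΔW = 170 − (-35) = 205; ΔA = 177 − 131 = 46
Score = (-2)·205 + (-5)·46 = -640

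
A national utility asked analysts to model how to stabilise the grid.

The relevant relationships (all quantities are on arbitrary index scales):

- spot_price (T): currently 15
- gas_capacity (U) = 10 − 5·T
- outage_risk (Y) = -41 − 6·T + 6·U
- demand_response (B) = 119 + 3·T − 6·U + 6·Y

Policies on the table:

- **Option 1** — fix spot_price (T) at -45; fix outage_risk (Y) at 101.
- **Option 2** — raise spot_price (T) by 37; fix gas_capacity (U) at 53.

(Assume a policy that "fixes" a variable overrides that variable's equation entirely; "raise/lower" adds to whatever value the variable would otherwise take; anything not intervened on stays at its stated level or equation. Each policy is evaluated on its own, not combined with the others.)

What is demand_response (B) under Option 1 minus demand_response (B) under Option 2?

Option 1 (T := -45, Y := 101):
  T = -45
  U = 10 − 5·(-45) = 235
  Y = 101
  B = 119 + 3·(-45) − 6·235 + 6·101 = -820
Option 2 (T + 37, U := 53):
  T = 15 + 37 = 52
  U = 53
  Y = -41 − 6·52 + 6·53 = -35
  B = 119 + 3·52 − 6·53 + 6·(-35) = -253
B: -820 − (-253) = -567

-567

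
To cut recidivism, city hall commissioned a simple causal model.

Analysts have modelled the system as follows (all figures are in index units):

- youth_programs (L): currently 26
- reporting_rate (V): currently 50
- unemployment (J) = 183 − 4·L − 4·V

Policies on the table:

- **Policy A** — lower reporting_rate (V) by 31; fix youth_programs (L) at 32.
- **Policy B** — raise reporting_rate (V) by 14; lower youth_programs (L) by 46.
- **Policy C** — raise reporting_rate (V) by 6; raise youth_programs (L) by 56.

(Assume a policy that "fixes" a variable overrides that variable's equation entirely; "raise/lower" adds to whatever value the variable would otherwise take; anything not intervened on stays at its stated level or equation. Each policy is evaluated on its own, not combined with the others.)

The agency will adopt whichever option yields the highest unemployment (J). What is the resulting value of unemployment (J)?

Policy A (V − 31, L := 32):
  L = 32
  V = 50 − 31 = 19
  J = 183 − 4·32 − 4·19 = -21
Policy B (V + 14, L − 46):
  L = 26 − 46 = -20
  V = 50 + 14 = 64
  J = 183 − 4·(-20) − 4·64 = 7
Policy C (V + 6, L + 56):
  L = 26 + 56 = 82
  V = 50 + 6 = 56
  J = 183 − 4·82 − 4·56 = -369
Comparing — Policy A: J=-21, Policy B: J=7, Policy C: J=-369. Highest is 7 (Policy B).

7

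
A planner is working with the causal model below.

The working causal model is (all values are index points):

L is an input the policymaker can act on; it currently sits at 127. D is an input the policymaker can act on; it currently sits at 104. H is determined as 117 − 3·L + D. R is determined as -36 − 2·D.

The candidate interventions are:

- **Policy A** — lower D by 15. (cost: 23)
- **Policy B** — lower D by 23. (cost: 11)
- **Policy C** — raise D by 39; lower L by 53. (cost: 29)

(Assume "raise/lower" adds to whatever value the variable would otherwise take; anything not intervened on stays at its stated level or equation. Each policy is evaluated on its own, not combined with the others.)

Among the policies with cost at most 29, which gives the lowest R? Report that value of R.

Policy A (D − 15):
  D = 104 − 15 = 89
  R = -36 − 2·89 = -214
Policy B (D − 23):
  D = 104 − 23 = 81
  R = -36 − 2·81 = -198
Policy C (D + 39, L − 53):
  D = 104 + 39 = 143
  R = -36 − 2·143 = -322
Comparing — Policy A: R=-214, Policy B: R=-198, Policy C: R=-322. Lowest is -322 (Policy C).

-322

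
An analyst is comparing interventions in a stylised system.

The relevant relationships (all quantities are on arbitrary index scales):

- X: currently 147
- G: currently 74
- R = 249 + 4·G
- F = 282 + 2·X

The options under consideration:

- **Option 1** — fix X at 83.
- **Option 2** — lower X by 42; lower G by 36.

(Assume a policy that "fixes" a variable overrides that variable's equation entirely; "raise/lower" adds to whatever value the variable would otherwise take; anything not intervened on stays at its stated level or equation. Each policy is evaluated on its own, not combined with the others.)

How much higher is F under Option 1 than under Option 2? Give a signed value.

-44

Option 1 (X := 83):
  X = 83
  F = 282 + 2·83 = 448
Option 2 (X − 42, G − 36):
  X = 147 − 42 = 105
  F = 282 + 2·105 = 492
F: 448 − 492 = -44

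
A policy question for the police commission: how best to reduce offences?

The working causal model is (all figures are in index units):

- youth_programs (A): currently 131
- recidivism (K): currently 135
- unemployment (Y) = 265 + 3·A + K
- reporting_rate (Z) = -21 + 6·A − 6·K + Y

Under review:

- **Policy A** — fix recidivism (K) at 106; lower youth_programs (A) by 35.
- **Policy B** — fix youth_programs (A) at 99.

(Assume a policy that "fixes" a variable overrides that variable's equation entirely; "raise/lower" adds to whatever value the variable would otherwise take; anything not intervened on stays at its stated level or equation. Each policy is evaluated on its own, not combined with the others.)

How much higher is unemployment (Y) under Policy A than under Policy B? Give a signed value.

-38

Policy A (K := 106, A − 35):
  A = 131 − 35 = 96
  K = 106
  Y = 265 + 3·96 + 106 = 659
Policy B (A := 99):
  A = 99
  K = 135
  Y = 265 + 3·99 + 135 = 697
Y: 659 − 697 = -38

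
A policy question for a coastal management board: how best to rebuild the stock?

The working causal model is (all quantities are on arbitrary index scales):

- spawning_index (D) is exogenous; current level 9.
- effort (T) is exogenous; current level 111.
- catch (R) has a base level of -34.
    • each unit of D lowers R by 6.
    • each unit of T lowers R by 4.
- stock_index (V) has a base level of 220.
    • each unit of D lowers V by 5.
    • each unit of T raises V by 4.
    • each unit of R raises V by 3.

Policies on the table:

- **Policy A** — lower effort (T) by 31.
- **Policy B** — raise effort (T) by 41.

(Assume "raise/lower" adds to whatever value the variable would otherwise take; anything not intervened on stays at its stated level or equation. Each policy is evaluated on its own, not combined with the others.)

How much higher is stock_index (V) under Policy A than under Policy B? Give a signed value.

Policy A (T − 31):
  D = 9
  T = 111 − 31 = 80
  R = -34 − 6·9 − 4·80 = -408
  V = 220 − 5·9 + 4·80 + 3·(-408) = -729
Policy B (T + 41):
  D = 9
  T = 111 + 41 = 152
  R = -34 − 6·9 − 4·152 = -696
  V = 220 − 5·9 + 4·152 + 3·(-696) = -1305
V: -729 − (-1305) = 576

576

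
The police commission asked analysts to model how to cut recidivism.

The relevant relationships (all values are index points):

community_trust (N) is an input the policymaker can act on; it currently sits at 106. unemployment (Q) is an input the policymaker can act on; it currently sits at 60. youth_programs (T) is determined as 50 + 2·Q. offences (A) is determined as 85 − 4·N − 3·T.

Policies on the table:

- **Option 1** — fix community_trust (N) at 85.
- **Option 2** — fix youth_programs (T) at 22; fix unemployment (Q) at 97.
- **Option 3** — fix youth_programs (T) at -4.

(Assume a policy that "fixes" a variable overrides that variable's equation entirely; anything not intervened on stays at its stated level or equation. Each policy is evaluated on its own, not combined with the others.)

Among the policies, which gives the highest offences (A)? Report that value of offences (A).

Option 1 (N := 85):
  N = 85
  Q = 60
  T = 50 + 2·60 = 170
  A = 85 − 4·85 − 3·170 = -765
Option 2 (T := 22, Q := 97):
  N = 106
  Q = 97
  T = 22
  A = 85 − 4·106 − 3·22 = -405
Option 3 (T := -4):
  N = 106
  Q = 60
  T = -4
  A = 85 − 4·106 − 3·(-4) = -327
Comparing — Option 1: A=-765, Option 2: A=-405, Option 3: A=-327. Highest is -327 (Option 3).

-327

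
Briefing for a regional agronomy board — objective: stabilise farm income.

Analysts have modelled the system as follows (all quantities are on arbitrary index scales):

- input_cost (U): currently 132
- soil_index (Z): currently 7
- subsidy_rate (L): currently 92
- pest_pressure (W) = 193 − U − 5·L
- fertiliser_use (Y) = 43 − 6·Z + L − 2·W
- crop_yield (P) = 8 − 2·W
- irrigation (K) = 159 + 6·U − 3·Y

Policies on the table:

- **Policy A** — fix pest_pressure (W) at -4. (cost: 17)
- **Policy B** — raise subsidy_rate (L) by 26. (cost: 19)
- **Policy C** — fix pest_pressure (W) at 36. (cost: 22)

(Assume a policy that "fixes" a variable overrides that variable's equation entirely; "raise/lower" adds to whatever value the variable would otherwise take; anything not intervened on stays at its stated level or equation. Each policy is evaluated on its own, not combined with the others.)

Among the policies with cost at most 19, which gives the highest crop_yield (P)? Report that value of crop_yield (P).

Policy A (W := -4):
  U = 132
  L = 92
  W = -4
  P = 8 − 2·(-4) = 16
Policy B (L + 26):
  U = 132
  L = 92 + 26 = 118
  W = 193 − 132 − 5·118 = -529
  P = 8 − 2·(-529) = 1066
Comparing — Policy A: P=16, Policy B: P=1066. Highest is 1066 (Policy B).

1066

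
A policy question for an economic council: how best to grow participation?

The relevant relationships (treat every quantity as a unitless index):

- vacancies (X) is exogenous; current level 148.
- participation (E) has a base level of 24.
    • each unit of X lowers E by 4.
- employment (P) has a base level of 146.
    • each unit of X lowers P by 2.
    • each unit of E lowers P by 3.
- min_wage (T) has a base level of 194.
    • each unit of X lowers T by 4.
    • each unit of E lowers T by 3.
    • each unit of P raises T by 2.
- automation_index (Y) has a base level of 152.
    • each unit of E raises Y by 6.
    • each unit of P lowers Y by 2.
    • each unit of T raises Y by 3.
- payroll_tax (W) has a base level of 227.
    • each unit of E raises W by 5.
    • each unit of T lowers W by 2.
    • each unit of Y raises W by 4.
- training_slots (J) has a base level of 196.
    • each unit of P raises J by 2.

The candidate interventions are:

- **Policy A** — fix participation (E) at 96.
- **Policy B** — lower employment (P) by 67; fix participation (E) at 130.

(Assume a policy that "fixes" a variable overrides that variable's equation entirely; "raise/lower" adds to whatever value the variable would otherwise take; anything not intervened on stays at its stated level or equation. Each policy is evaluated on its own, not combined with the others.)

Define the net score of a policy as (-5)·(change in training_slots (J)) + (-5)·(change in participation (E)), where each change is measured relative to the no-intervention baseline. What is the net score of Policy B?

Baseline:
  X = 148
  E = 24 − 4·148 = -568
  P = 146 − 2·148 − 3·(-568) = 1554
  J = 196 + 2·1554 = 3304
Policy B (P − 67, E := 130):
  X = 148
  E = 130
  P = 146 − 2·148 − 3·130 (−67 from intervention) = -607
  J = 196 + 2·(-607) = -1018
ΔJ = -1018 − 3304 = -4322; ΔE = 130 − (-568) = 698
Score = (-5)·(-4322) + (-5)·698 = 18120

18120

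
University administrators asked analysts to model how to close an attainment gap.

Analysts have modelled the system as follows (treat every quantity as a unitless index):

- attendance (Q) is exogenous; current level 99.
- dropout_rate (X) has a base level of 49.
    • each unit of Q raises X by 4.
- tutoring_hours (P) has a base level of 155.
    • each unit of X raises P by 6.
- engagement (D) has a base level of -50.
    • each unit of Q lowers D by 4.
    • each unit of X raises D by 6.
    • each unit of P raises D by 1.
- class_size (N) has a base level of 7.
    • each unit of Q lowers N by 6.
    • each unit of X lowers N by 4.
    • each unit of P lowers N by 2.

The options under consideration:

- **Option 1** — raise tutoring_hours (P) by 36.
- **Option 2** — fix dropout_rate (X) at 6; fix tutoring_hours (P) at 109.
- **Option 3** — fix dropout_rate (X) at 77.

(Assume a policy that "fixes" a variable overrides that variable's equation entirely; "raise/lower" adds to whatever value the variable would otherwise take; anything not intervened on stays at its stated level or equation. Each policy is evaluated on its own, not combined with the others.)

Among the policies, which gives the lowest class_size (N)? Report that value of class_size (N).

-8089

Option 1 (P + 36):
  Q = 99
  X = 49 + 4·99 = 445
  P = 155 + 6·445 (+36 from intervention) = 2861
  N = 7 − 6·99 − 4·445 − 2·2861 = -8089
Option 2 (X := 6, P := 109):
  Q = 99
  X = 6
  P = 109
  N = 7 − 6·99 − 4·6 − 2·109 = -829
Option 3 (X := 77):
  Q = 99
  X = 77
  P = 155 + 6·77 = 617
  N = 7 − 6·99 − 4·77 − 2·617 = -2129
Comparing — Option 1: N=-8089, Option 2: N=-829, Option 3: N=-2129. Lowest is -8089 (Option 1).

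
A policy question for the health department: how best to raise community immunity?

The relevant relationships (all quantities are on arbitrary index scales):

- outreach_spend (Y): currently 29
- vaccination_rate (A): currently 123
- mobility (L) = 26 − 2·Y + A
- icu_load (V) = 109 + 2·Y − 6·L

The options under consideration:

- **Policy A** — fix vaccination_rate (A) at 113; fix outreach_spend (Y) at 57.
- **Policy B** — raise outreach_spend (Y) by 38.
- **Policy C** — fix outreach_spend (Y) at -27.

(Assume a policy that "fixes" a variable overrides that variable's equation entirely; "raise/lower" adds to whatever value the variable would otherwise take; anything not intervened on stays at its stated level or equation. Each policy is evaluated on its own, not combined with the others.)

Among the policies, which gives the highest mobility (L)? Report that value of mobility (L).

203

Policy A (A := 113, Y := 57):
  Y = 57
  A = 113
  L = 26 − 2·57 + 113 = 25
Policy B (Y + 38):
  Y = 29 + 38 = 67
  A = 123
  L = 26 − 2·67 + 123 = 15
Policy C (Y := -27):
  Y = -27
  A = 123
  L = 26 − 2·(-27) + 123 = 203
Comparing — Policy A: L=25, Policy B: L=15, Policy C: L=203. Highest is 203 (Policy C).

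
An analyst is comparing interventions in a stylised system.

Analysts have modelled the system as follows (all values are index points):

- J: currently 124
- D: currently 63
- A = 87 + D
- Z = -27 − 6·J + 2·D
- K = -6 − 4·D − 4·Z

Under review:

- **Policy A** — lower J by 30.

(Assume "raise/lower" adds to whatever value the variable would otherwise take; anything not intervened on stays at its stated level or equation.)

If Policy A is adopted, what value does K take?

1602

Policy A (J − 30):
  J = 124 − 30 = 94
  D = 63
  Z = -27 − 6·94 + 2·63 = -465
  K = -6 − 4·63 − 4·(-465) = 1602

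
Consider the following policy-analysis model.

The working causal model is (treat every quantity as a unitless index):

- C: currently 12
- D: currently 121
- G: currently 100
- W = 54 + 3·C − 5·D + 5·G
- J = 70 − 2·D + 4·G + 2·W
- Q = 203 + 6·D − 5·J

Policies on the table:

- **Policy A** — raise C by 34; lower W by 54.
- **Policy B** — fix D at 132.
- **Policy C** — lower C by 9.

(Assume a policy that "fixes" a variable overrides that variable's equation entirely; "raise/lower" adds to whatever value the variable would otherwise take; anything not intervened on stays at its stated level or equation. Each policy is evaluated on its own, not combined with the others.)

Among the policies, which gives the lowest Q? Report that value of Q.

-541

Policy A (C + 34, W − 54):
  C = 12 + 34 = 46
  D = 121
  G = 100
  W = 54 + 3·46 − 5·121 + 5·100 (−54 from intervention) = 33
  J = 70 − 2·121 + 4·100 + 2·33 = 294
  Q = 203 + 6·121 − 5·294 = -541
Policy B (D := 132):
  C = 12
  D = 132
  G = 100
  W = 54 + 3·12 − 5·132 + 5·100 = -70
  J = 70 − 2·132 + 4·100 + 2·(-70) = 66
  Q = 203 + 6·132 − 5·66 = 665
Policy C (C − 9):
  C = 12 − 9 = 3
  D = 121
  G = 100
  W = 54 + 3·3 − 5·121 + 5·100 = -42
  J = 70 − 2·121 + 4·100 + 2·(-42) = 144
  Q = 203 + 6·121 − 5·144 = 209
Comparing — Policy A: Q=-541, Policy B: Q=665, Policy C: Q=209. Lowest is -541 (Policy A).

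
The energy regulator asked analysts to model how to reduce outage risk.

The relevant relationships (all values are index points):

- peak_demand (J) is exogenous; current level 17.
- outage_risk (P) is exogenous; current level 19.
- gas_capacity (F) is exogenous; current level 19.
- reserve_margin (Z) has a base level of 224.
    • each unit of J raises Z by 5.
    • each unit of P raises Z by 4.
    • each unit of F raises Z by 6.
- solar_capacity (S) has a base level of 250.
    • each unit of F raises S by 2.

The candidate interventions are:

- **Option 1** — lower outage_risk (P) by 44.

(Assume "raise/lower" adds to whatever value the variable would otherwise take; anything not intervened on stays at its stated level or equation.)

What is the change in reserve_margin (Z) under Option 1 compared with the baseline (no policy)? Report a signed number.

Baseline:
  J = 17
  P = 19
  F = 19
  Z = 224 + 5·17 + 4·19 + 6·19 = 499
Option 1 (P − 44):
  J = 17
  P = 19 − 44 = -25
  F = 19
  Z = 224 + 5·17 + 4·(-25) + 6·19 = 323
Change in Z: 323 − 499 = -176

-176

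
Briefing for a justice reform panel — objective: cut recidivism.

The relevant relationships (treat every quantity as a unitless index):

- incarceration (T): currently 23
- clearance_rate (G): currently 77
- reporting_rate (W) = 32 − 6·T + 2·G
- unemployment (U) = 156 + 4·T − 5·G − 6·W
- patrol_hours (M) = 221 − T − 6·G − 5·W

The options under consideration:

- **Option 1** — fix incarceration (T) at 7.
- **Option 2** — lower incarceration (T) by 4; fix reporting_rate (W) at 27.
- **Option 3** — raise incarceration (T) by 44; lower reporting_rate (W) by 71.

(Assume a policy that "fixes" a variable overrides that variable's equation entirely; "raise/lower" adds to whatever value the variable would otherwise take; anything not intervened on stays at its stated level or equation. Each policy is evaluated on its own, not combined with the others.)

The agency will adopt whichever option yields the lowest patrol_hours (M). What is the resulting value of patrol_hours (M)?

-968

Option 1 (T := 7):
  T = 7
  G = 77
  W = 32 − 6·7 + 2·77 = 144
  M = 221 − 7 − 6·77 − 5·144 = -968
Option 2 (T − 4, W := 27):
  T = 23 − 4 = 19
  G = 77
  W = 27
  M = 221 − 19 − 6·77 − 5·27 = -395
Option 3 (T + 44, W − 71):
  T = 23 + 44 = 67
  G = 77
  W = 32 − 6·67 + 2·77 (−71 from intervention) = -287
  M = 221 − 67 − 6·77 − 5·(-287) = 1127
Comparing — Option 1: M=-968, Option 2: M=-395, Option 3: M=1127. Lowest is -968 (Option 1).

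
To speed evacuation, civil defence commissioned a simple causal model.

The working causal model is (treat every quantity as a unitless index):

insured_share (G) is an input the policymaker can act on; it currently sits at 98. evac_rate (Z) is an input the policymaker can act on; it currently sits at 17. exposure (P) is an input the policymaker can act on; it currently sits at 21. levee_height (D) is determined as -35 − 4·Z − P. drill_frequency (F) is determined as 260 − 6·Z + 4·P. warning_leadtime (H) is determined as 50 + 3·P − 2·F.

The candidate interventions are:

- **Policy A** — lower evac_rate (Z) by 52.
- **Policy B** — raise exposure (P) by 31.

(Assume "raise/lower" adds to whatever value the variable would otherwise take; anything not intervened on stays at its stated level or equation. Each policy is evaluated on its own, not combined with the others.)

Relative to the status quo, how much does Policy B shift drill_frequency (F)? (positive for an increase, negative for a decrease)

Baseline:
  Z = 17
  P = 21
  F = 260 − 6·17 + 4·21 = 242
Policy B (P + 31):
  Z = 17
  P = 21 + 31 = 52
  F = 260 − 6·17 + 4·52 = 366
Change in F: 366 − 242 = 124

124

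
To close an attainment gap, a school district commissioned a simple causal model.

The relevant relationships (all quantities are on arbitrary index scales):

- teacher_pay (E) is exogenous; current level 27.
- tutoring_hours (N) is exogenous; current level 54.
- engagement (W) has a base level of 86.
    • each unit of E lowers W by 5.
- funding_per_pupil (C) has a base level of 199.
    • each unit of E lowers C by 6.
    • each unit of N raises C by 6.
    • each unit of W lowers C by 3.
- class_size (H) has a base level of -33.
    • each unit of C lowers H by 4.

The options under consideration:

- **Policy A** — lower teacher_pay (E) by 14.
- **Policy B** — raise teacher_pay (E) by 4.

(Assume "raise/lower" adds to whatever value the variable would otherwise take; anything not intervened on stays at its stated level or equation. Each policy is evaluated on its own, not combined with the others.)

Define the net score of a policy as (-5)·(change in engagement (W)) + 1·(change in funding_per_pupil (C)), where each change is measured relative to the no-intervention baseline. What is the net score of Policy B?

Baseline:
  E = 27
  N = 54
  W = 86 − 5·27 = -49
  C = 199 − 6·27 + 6·54 − 3·(-49) = 508
Policy B (E + 4):
  E = 27 + 4 = 31
  N = 54
  W = 86 − 5·31 = -69
  C = 199 − 6·31 + 6·54 − 3·(-69) = 544
ΔW = -69 − (-49) = -20; ΔC = 544 − 508 = 36
Score = (-5)·(-20) + 1·36 = 136

136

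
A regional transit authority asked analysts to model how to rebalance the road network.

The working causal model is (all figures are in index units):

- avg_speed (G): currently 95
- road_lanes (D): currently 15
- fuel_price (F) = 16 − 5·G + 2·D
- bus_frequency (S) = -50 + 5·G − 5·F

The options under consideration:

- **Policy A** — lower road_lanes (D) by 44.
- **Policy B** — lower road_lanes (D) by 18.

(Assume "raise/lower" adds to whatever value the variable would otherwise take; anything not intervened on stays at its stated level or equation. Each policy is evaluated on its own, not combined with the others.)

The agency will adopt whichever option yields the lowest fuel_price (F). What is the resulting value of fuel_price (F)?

Policy A (D − 44):
  G = 95
  D = 15 − 44 = -29
  F = 16 − 5·95 + 2·(-29) = -517
Policy B (D − 18):
  G = 95
  D = 15 − 18 = -3
  F = 16 − 5·95 + 2·(-3) = -465
Comparing — Policy A: F=-517, Policy B: F=-465. Lowest is -517 (Policy A).

-517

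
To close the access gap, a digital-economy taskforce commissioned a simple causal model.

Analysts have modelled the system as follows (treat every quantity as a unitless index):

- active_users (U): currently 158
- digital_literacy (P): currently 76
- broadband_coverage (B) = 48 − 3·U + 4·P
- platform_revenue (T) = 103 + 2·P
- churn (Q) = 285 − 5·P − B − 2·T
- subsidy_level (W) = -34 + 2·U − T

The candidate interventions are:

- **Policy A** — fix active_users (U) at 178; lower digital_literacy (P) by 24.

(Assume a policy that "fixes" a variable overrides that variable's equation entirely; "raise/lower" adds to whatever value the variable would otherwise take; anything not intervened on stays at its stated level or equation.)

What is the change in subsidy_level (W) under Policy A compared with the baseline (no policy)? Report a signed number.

Baseline:
  U = 158
  P = 76
  T = 103 + 2·76 = 255
  W = -34 + 2·158 − 255 = 27
Policy A (U := 178, P − 24):
  U = 178
  P = 76 − 24 = 52
  T = 103 + 2·52 = 207
  W = -34 + 2·178 − 207 = 115
Change in W: 115 − 27 = 88

88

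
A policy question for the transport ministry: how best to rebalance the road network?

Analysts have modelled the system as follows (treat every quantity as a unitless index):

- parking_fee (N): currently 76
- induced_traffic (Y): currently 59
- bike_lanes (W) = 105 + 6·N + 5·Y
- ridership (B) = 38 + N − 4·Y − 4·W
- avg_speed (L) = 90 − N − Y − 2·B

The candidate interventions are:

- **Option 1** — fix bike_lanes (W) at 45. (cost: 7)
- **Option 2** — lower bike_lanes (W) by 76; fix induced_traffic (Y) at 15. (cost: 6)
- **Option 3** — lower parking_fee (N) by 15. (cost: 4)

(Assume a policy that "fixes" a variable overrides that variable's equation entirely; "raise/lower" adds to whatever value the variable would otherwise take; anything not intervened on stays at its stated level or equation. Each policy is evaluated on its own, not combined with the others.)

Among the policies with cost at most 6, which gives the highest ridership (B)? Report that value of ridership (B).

Option 2 (W − 76, Y := 15):
  N = 76
  Y = 15
  W = 105 + 6·76 + 5·15 (−76 from intervention) = 560
  B = 38 + 76 − 4·15 − 4·560 = -2186
Option 3 (N − 15):
  N = 76 − 15 = 61
  Y = 59
  W = 105 + 6·61 + 5·59 = 766
  B = 38 + 61 − 4·59 − 4·766 = -3201
Comparing — Option 2: B=-2186, Option 3: B=-3201. Highest is -2186 (Option 2).

-2186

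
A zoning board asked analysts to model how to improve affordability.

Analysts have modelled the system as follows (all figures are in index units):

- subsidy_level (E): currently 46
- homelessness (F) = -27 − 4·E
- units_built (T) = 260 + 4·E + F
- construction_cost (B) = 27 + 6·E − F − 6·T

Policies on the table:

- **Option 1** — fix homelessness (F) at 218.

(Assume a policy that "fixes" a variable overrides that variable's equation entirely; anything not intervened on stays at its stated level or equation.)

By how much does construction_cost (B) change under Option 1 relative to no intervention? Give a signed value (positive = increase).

-3003

Baseline:
  E = 46
  F = -27 − 4·46 = -211
  T = 260 + 4·46 + (-211) = 233
  B = 27 + 6·46 − (-211) − 6·233 = -884
Option 1 (F := 218):
  E = 46
  F = 218
  T = 260 + 4·46 + 218 = 662
  B = 27 + 6·46 − 218 − 6·662 = -3887
Change in B: -3887 − (-884) = -3003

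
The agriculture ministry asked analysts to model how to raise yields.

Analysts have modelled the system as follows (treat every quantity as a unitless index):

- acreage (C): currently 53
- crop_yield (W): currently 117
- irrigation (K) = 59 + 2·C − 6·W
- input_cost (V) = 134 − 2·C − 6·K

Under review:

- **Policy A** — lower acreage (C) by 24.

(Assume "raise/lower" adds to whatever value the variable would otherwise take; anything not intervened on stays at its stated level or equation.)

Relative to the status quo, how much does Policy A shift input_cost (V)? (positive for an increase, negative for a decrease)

Baseline:
  C = 53
  W = 117
  K = 59 + 2·53 − 6·117 = -537
  V = 134 − 2·53 − 6·(-537) = 3250
Policy A (C − 24):
  C = 53 − 24 = 29
  W = 117
  K = 59 + 2·29 − 6·117 = -585
  V = 134 − 2·29 − 6·(-585) = 3586
Change in V: 3586 − 3250 = 336

336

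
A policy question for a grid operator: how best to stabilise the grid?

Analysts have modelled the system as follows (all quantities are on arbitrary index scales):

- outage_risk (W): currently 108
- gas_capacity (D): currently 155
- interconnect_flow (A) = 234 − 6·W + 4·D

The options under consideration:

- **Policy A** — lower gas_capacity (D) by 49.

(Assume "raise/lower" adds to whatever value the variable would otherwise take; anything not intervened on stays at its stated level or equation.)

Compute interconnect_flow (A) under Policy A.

Policy A (D − 49):
  W = 108
  D = 155 − 49 = 106
  A = 234 − 6·108 + 4·106 = 10

10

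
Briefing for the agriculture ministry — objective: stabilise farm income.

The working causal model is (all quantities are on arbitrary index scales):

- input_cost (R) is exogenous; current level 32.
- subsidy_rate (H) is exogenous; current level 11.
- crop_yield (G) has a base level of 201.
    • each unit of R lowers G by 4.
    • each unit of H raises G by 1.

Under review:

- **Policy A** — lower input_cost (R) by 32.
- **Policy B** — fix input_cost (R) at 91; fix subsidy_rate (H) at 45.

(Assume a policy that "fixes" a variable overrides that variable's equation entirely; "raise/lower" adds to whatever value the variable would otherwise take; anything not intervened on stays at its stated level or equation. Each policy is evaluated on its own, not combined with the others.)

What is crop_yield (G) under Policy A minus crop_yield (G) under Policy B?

330

Policy A (R − 32):
  R = 32 − 32 = 0
  H = 11
  G = 201 − 4·0 + 11 = 212
Policy B (R := 91, H := 45):
  R = 91
  H = 45
  G = 201 − 4·91 + 45 = -118
G: 212 − (-118) = 330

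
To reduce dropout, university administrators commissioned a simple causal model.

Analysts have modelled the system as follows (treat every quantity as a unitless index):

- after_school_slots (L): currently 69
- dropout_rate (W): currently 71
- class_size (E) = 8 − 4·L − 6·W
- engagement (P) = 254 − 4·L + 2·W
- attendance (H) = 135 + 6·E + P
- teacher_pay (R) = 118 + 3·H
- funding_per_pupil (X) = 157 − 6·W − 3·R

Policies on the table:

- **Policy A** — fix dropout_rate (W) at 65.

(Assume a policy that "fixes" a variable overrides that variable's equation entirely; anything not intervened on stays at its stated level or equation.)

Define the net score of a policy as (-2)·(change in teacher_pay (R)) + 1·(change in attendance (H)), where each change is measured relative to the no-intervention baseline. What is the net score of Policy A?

-1020

Baseline:
  L = 69
  W = 71
  E = 8 − 4·69 − 6·71 = -694
  P = 254 − 4·69 + 2·71 = 120
  H = 135 + 6·(-694) + 120 = -3909
  R = 118 + 3·(-3909) = -11609
Policy A (W := 65):
  L = 69
  W = 65
  E = 8 − 4·69 − 6·65 = -658
  P = 254 − 4·69 + 2·65 = 108
  H = 135 + 6·(-658) + 108 = -3705
  R = 118 + 3·(-3705) = -10997
ΔR = -10997 − (-11609) = 612; ΔH = -3705 − (-3909) = 204
Score = (-2)·612 + 1·204 = -1020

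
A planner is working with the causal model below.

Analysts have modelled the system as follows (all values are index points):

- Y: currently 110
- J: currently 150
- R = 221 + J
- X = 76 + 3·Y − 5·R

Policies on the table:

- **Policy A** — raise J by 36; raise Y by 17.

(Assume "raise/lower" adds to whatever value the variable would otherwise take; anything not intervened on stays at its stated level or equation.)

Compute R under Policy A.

407

Policy A (J + 36, Y + 17):
  J = 150 + 36 = 186
  R = 221 + 186 = 407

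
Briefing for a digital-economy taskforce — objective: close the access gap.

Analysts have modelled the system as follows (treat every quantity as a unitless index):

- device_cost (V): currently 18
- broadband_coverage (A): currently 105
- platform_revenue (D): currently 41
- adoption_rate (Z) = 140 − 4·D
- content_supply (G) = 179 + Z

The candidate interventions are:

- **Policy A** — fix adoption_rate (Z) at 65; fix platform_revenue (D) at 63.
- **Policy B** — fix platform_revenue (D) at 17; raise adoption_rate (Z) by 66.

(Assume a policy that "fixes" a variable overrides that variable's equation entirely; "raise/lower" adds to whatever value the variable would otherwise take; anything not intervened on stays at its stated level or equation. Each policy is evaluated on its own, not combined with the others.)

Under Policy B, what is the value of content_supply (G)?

317

Policy B (D := 17, Z + 66):
  D = 17
  Z = 140 − 4·17 (+66 from intervention) = 138
  G = 179 + 138 = 317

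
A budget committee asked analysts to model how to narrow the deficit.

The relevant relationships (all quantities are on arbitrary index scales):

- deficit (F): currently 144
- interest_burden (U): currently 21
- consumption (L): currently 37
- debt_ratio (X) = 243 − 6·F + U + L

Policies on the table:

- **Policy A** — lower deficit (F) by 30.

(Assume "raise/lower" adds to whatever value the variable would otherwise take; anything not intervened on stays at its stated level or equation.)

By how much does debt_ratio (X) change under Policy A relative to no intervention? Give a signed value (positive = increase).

Baseline:
  F = 144
  U = 21
  L = 37
  X = 243 − 6·144 + 21 + 37 = -563
Policy A (F − 30):
  F = 144 − 30 = 114
  U = 21
  L = 37
  X = 243 − 6·114 + 21 + 37 = -383
Change in X: -383 − (-563) = 180

180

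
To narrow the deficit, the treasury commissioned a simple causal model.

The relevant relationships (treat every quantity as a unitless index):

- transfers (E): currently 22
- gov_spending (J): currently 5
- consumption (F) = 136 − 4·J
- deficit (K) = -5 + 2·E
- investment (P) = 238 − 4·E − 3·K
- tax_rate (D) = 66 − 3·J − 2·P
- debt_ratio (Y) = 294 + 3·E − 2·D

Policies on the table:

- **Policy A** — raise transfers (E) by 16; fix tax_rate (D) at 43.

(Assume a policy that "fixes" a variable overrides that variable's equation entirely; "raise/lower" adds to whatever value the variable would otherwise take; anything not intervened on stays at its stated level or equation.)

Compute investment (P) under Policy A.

Policy A (E + 16, D := 43):
  E = 22 + 16 = 38
  K = -5 + 2·38 = 71
  P = 238 − 4·38 − 3·71 = -127

-127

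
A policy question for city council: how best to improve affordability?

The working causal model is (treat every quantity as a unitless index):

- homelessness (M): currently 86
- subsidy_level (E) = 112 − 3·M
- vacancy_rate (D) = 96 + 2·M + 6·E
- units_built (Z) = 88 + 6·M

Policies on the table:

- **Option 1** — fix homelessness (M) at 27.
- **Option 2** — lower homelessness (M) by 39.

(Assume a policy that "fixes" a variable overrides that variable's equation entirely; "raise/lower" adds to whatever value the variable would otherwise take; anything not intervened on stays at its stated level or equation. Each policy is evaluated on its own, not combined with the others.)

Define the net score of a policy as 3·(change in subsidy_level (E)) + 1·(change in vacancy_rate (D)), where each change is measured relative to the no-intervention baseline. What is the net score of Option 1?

Baseline:
  M = 86
  E = 112 − 3·86 = -146
  D = 96 + 2·86 + 6·(-146) = -608
Option 1 (M := 27):
  M = 27
  E = 112 − 3·27 = 31
  D = 96 + 2·27 + 6·31 = 336
ΔE = 31 − (-146) = 177; ΔD = 336 − (-608) = 944
Score = 3·177 + 1·944 = 1475

1475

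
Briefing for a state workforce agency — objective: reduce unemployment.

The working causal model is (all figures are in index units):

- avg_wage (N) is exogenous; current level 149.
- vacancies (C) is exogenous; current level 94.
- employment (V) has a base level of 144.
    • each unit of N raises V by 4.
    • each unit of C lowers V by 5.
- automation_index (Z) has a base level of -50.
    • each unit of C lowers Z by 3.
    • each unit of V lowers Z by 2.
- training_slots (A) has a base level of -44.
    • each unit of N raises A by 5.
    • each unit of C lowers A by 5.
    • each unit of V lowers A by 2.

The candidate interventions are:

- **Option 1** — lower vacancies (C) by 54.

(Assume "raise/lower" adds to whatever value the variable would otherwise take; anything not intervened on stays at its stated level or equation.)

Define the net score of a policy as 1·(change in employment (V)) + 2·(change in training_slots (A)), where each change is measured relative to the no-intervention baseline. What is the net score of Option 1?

Baseline:
  N = 149
  C = 94
  V = 144 + 4·149 − 5·94 = 270
  A = -44 + 5·149 − 5·94 − 2·270 = -309
Option 1 (C − 54):
  N = 149
  C = 94 − 54 = 40
  V = 144 + 4·149 − 5·40 = 540
  A = -44 + 5·149 − 5·40 − 2·540 = -579
ΔV = 540 − 270 = 270; ΔA = -579 − (-309) = -270
Score = 1·270 + 2·(-270) = -270

-270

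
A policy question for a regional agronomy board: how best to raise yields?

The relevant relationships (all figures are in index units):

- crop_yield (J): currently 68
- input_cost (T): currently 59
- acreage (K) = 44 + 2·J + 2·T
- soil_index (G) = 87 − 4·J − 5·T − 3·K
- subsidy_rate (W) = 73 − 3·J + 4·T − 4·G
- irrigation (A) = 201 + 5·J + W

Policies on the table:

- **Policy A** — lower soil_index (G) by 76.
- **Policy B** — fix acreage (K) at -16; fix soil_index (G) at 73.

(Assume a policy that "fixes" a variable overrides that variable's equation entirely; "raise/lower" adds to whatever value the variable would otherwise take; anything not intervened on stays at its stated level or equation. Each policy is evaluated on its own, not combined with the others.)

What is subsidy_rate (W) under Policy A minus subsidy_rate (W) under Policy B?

6092

Policy A (G − 76):
  J = 68
  T = 59
  K = 44 + 2·68 + 2·59 = 298
  G = 87 − 4·68 − 5·59 − 3·298 (−76 from intervention) = -1450
  W = 73 − 3·68 + 4·59 − 4·(-1450) = 5905
Policy B (K := -16, G := 73):
  J = 68
  T = 59
  K = -16
  G = 73
  W = 73 − 3·68 + 4·59 − 4·73 = -187
W: 5905 − (-187) = 6092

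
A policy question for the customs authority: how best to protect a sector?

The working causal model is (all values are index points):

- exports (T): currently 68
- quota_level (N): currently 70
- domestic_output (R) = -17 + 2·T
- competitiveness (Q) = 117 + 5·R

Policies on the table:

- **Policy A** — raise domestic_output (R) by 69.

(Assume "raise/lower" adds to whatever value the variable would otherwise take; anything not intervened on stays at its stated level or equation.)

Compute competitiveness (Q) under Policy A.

Policy A (R + 69):
  T = 68
  R = -17 + 2·68 (+69 from intervention) = 188
  Q = 117 + 5·188 = 1057

1057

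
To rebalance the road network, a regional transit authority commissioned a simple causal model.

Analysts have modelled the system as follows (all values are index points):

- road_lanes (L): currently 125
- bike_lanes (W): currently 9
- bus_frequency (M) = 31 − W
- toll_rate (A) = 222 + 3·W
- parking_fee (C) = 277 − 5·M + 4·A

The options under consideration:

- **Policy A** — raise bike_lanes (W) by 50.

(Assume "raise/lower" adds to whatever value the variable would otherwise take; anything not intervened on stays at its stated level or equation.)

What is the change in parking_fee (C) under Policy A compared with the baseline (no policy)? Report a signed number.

850

Baseline:
  W = 9
  M = 31 − 9 = 22
  A = 222 + 3·9 = 249
  C = 277 − 5·22 + 4·249 = 1163
Policy A (W + 50):
  W = 9 + 50 = 59
  M = 31 − 59 = -28
  A = 222 + 3·59 = 399
  C = 277 − 5·(-28) + 4·399 = 2013
Change in C: 2013 − 1163 = 850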